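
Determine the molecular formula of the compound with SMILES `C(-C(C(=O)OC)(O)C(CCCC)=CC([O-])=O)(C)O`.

C12H19O6-

Heavy atoms from the SMILES: 12 C, 6 O.
Implicit hydrogens by atom environment:
  4 × C: no H
  3 × C: 3 H each → 9
  3 × C: 2 H each → 6
  3 × O: no H
  2 × C: 1 H each → 2
  2 × O: 1 H each → 2
  1 × O (charge -1): no H
  Total hydrogens = 19.
Net charge -1.
Molecular formula: C12H19O6-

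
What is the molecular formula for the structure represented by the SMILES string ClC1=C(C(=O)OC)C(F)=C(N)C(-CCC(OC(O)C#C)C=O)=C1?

Heavy atoms from the SMILES: 15 C, 1 Cl, 1 F, 1 N, 5 O.
Implicit hydrogens by atom environment:
  5 × C (aromatic): no H
  4 × C: 1 H each → 4
  4 × O: no H
  2 × C: 2 H each → 4
  2 × C: no H
  1 × C: 3 H
  1 × C (aromatic): 1 H
  1 × Cl: no H
  1 × F: no H
  1 × N: 2 H
  1 × O: 1 H
  Total hydrogens = 15.
Molecular formula: C15H15ClFNO5

C15H15ClFNO5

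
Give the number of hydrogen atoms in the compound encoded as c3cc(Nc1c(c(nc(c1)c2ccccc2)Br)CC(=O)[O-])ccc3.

14

Hydrogens are implicit in SMILES; fill each atom to its normal valence:
  11 × C (aromatic): 1 H each → 11
  6 × C (aromatic): no H
  1 × Br: no H
  1 × C: 2 H
  1 × C: no H
  1 × N: 1 H
  1 × N (aromatic): no H
  1 × O: no H
  1 × O (charge -1): no H
  Total hydrogens = 14.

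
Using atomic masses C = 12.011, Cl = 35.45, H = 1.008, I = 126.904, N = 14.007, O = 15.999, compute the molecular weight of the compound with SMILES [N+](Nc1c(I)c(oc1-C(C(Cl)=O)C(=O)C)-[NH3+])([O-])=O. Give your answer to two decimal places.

Molecular formula: C8H8ClIN3O5+.
M = 8×12.011 + 1×35.45 + 8×1.008 + 1×126.904 + 3×14.007 + 5×15.999 = 388.52 g/mol.

388.52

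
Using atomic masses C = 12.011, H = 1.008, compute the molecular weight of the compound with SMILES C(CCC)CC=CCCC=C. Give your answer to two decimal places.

Molecular formula: C11H20.
M = 11×12.011 + 20×1.008 = 152.28 g/mol.

152.28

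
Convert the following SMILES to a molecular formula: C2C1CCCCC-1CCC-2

Heavy atoms from the SMILES: 10 C.
Implicit hydrogens by atom environment:
  8 × C: 2 H each → 16
  2 × C: 1 H each → 2
  Total hydrogens = 18.
Molecular formula: C10H18

C10H18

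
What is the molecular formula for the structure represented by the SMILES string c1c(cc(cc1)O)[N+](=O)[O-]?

Heavy atoms from the SMILES: 6 C, 1 N, 3 O.
Implicit hydrogens by atom environment:
  4 × C (aromatic): 1 H each → 4
  2 × C (aromatic): no H
  1 × N (charge +1): no H
  1 × O: 1 H
  1 × O: no H
  1 × O (charge -1): no H
  Total hydrogens = 5.
Molecular formula: C6H5NO3

C6H5NO3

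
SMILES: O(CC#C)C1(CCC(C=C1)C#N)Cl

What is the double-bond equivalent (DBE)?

6

Molecular formula from the SMILES: C10H10ClNO.
DoU = (2C + 2 + N − H − X)/2 = (2·10 + 2 + 1 − 10 − 1)/2 = 12/2 = 6.
(Structurally: 1 ring(s) + 5 π bond(s) = 6.)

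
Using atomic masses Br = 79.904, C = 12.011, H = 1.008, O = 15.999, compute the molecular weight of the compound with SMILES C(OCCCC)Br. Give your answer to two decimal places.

167.05

Molecular formula: C5H11BrO.
M = 1×79.904 + 5×12.011 + 11×1.008 + 1×15.999 = 167.05 g/mol.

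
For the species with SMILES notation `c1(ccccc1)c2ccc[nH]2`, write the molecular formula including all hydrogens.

Heavy atoms from the SMILES: 10 C, 1 N.
Implicit hydrogens by atom environment:
  8 × C (aromatic): 1 H each → 8
  2 × C (aromatic): no H
  1 × N (aromatic): 1 H
  Total hydrogens = 9.
Molecular formula: C10H9N

C10H9N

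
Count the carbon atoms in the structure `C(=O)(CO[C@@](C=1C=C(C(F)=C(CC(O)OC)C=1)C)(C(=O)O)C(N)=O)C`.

16

The symbol for carbon appears 16 times in the SMILES.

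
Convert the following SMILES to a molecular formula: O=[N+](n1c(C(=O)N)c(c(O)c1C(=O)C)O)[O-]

Heavy atoms from the SMILES: 7 C, 3 N, 6 O.
Implicit hydrogens by atom environment:
  4 × C (aromatic): no H
  3 × O: no H
  2 × C: no H
  2 × O: 1 H each → 2
  1 × C: 3 H
  1 × N: 2 H
  1 × N (aromatic): no H
  1 × N (charge +1): no H
  1 × O (charge -1): no H
  Total hydrogens = 7.
Molecular formula: C7H7N3O6

C7H7N3O6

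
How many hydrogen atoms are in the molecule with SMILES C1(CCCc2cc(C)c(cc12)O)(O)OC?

Hydrogens are implicit in SMILES; fill each atom to its normal valence:
  4 × C (aromatic): no H
  3 × C: 2 H each → 6
  2 × C: 3 H each → 6
  2 × C (aromatic): 1 H each → 2
  2 × O: 1 H each → 2
  1 × C: no H
  1 × O: no H
  Total hydrogens = 16.

16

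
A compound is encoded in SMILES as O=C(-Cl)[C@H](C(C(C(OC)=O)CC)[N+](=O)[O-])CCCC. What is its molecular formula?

Heavy atoms from the SMILES: 12 C, 1 Cl, 1 N, 5 O.
Implicit hydrogens by atom environment:
  4 × C: 2 H each → 8
  4 × O: no H
  3 × C: 3 H each → 9
  3 × C: 1 H each → 3
  2 × C: no H
  1 × Cl: no H
  1 × N (charge +1): no H
  1 × O (charge -1): no H
  Total hydrogens = 20.
Molecular formula: C12H20ClNO5

C12H20ClNO5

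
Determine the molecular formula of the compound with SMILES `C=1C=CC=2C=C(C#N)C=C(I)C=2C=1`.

C11H6IN

Heavy atoms from the SMILES: 11 C, 1 I, 1 N.
Implicit hydrogens by atom environment:
  6 × C (aromatic): 1 H each → 6
  4 × C (aromatic): no H
  1 × C: no H
  1 × I: no H
  1 × N: no H
  Total hydrogens = 6.
Molecular formula: C11H6IN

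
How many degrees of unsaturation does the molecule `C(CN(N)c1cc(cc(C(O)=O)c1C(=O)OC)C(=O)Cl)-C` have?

Molecular formula from the SMILES: C13H15ClN2O5.
DoU = (2C + 2 + N − H − X)/2 = (2·13 + 2 + 2 − 15 − 1)/2 = 14/2 = 7.
(Structurally: 1 ring(s) + 6 π bond(s) = 7.)

7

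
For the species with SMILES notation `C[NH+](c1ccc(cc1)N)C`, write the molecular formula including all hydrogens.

Heavy atoms from the SMILES: 8 C, 2 N.
Implicit hydrogens by atom environment:
  4 × C (aromatic): 1 H each → 4
  2 × C: 3 H each → 6
  2 × C (aromatic): no H
  1 × N: 2 H
  1 × N (charge +1): 1 H
  Total hydrogens = 13.
Net charge +1.
Molecular formula: C8H13N2+

C8H13N2+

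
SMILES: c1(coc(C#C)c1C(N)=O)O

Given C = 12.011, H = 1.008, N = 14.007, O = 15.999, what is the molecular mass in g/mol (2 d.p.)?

Molecular formula: C7H5NO3.
M = 7×12.011 + 5×1.008 + 1×14.007 + 3×15.999 = 151.12 g/mol.

151.12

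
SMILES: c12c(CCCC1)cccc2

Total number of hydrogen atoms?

12

Hydrogens are implicit in SMILES; fill each atom to its normal valence:
  4 × C: 2 H each → 8
  4 × C (aromatic): 1 H each → 4
  2 × C (aromatic): no H
  Total hydrogens = 12.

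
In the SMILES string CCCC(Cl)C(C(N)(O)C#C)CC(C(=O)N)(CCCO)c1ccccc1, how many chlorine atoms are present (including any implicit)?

The symbol for chlorine appears 1 time in the SMILES.

1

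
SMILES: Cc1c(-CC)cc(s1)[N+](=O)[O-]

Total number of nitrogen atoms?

The symbol for nitrogen appears 1 time in the SMILES.

1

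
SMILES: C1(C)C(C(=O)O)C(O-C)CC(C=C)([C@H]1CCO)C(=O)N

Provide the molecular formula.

C14H23NO5

Heavy atoms from the SMILES: 14 C, 1 N, 5 O.
Implicit hydrogens by atom environment:
  5 × C: 1 H each → 5
  4 × C: 2 H each → 8
  3 × C: no H
  3 × O: no H
  2 × C: 3 H each → 6
  2 × O: 1 H each → 2
  1 × N: 2 H
  Total hydrogens = 23.
Molecular formula: C14H23NO5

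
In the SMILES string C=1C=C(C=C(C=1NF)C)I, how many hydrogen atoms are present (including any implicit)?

Hydrogens are implicit in SMILES; fill each atom to its normal valence:
  3 × C (aromatic): 1 H each → 3
  3 × C (aromatic): no H
  1 × C: 3 H
  1 × F: no H
  1 × I: no H
  1 × N: 1 H
  Total hydrogens = 7.

7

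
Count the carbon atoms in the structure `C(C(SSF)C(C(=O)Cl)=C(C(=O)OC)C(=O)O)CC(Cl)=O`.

10

The symbol for carbon appears 10 times in the SMILES. (Cl is a single chlorine, not C + l.)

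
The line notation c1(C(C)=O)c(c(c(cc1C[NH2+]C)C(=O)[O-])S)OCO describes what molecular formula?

C12H15NO5S

Heavy atoms from the SMILES: 12 C, 1 N, 5 O, 1 S.
Implicit hydrogens by atom environment:
  5 × C (aromatic): no H
  3 × O: no H
  2 × C: 3 H each → 6
  2 × C: 2 H each → 4
  2 × C: no H
  1 × C (aromatic): 1 H
  1 × N (charge +1): 2 H
  1 × O: 1 H
  1 × O (charge -1): no H
  1 × S: 1 H
  Total hydrogens = 15.
Molecular formula: C12H15NO5S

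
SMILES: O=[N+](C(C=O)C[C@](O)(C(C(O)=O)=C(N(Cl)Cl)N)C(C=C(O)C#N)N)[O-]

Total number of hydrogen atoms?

13

Hydrogens are implicit in SMILES; fill each atom to its normal valence:
  6 × C: no H
  4 × C: 1 H each → 4
  3 × O: 1 H each → 3
  3 × O: no H
  2 × Cl: no H
  2 × N: 2 H each → 4
  2 × N: no H
  1 × C: 2 H
  1 × N (charge +1): no H
  1 × O (charge -1): no H
  Total hydrogens = 13.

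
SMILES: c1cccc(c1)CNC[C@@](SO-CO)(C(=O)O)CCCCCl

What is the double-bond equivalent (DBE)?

Molecular formula from the SMILES: C15H22ClNO4S.
DoU = (2C + 2 + N − H − X)/2 = (2·15 + 2 + 1 − 22 − 1)/2 = 10/2 = 5.
(Structurally: 1 ring(s) + 4 π bond(s) = 5.)

5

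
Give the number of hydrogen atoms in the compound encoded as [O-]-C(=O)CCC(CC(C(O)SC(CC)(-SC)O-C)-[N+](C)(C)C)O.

Hydrogens are implicit in SMILES; fill each atom to its normal valence:
  6 × C: 3 H each → 18
  4 × C: 2 H each → 8
  3 × C: 1 H each → 3
  2 × C: no H
  2 × O: 1 H each → 2
  2 × O: no H
  2 × S: no H
  1 × N (charge +1): no H
  1 × O (charge -1): no H
  Total hydrogens = 31.

31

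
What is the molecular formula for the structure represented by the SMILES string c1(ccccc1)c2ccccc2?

C12H10

Heavy atoms from the SMILES: 12 C.
Implicit hydrogens by atom environment:
  10 × C (aromatic): 1 H each → 10
  2 × C (aromatic): no H
  Total hydrogens = 10.
Molecular formula: C12H10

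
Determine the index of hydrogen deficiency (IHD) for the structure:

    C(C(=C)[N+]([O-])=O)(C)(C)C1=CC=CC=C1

Molecular formula from the SMILES: C11H13NO2.
DoU = (2C + 2 + N − H − X)/2 = (2·11 + 2 + 1 − 13 − 0)/2 = 12/2 = 6.
(Structurally: 1 ring(s) + 5 π bond(s) = 6.)

6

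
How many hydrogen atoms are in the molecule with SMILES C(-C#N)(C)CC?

9

Hydrogens are implicit in SMILES; fill each atom to its normal valence:
  2 × C: 3 H each → 6
  1 × C: 2 H
  1 × C: 1 H
  1 × C: no H
  1 × N: no H
  Total hydrogens = 9.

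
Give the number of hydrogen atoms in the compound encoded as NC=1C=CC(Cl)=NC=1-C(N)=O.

Hydrogens are implicit in SMILES; fill each atom to its normal valence:
  3 × C (aromatic): no H
  2 × C (aromatic): 1 H each → 2
  2 × N: 2 H each → 4
  1 × C: no H
  1 × Cl: no H
  1 × N (aromatic): no H
  1 × O: no H
  Total hydrogens = 6.

6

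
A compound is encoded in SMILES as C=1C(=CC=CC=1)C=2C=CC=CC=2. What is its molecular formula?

C12H10

Heavy atoms from the SMILES: 12 C.
Implicit hydrogens by atom environment:
  10 × C (aromatic): 1 H each → 10
  2 × C (aromatic): no H
  Total hydrogens = 10.
Molecular formula: C12H10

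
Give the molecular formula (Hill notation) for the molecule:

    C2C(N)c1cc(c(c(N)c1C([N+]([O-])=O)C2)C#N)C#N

Heavy atoms from the SMILES: 12 C, 5 N, 2 O.
Implicit hydrogens by atom environment:
  5 × C (aromatic): no H
  2 × C: 2 H each → 4
  2 × C: 1 H each → 2
  2 × C: no H
  2 × N: 2 H each → 4
  2 × N: no H
  1 × C (aromatic): 1 H
  1 × N (charge +1): no H
  1 × O: no H
  1 × O (charge -1): no H
  Total hydrogens = 11.
Molecular formula: C12H11N5O2

C12H11N5O2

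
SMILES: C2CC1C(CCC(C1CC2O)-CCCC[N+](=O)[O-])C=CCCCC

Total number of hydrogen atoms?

35

Hydrogens are implicit in SMILES; fill each atom to its normal valence:
  12 × C: 2 H each → 24
  7 × C: 1 H each → 7
  1 × C: 3 H
  1 × N (charge +1): no H
  1 × O: 1 H
  1 × O: no H
  1 × O (charge -1): no H
  Total hydrogens = 35.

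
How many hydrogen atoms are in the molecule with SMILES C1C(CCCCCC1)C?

Hydrogens are implicit in SMILES; fill each atom to its normal valence:
  7 × C: 2 H each → 14
  1 × C: 3 H
  1 × C: 1 H
  Total hydrogens = 18.

18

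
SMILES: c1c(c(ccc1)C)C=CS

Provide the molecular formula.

C9H10S

Heavy atoms from the SMILES: 9 C, 1 S.
Implicit hydrogens by atom environment:
  4 × C (aromatic): 1 H each → 4
  2 × C: 1 H each → 2
  2 × C (aromatic): no H
  1 × C: 3 H
  1 × S: 1 H
  Total hydrogens = 10.
Molecular formula: C9H10S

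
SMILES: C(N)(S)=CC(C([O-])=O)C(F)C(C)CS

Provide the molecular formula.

Heavy atoms from the SMILES: 8 C, 1 F, 1 N, 2 O, 2 S.
Implicit hydrogens by atom environment:
  4 × C: 1 H each → 4
  2 × C: no H
  2 × S: 1 H each → 2
  1 × C: 3 H
  1 × C: 2 H
  1 × F: no H
  1 × N: 2 H
  1 × O: no H
  1 × O (charge -1): no H
  Total hydrogens = 13.
Net charge -1.
Molecular formula: C8H13FNO2S2-

C8H13FNO2S2-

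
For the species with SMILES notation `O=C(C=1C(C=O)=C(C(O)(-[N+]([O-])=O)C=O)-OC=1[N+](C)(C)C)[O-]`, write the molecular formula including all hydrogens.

Heavy atoms from the SMILES: 11 C, 2 N, 8 O.
Implicit hydrogens by atom environment:
  4 × C (aromatic): no H
  4 × O: no H
  3 × C: 3 H each → 9
  2 × C: 1 H each → 2
  2 × C: no H
  2 × N (charge +1): no H
  2 × O (charge -1): no H
  1 × O: 1 H
  1 × O (aromatic): no H
  Total hydrogens = 12.
Molecular formula: C11H12N2O8

C11H12N2O8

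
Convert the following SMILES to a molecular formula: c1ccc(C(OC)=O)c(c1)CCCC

C12H16O2

Heavy atoms from the SMILES: 12 C, 2 O.
Implicit hydrogens by atom environment:
  4 × C (aromatic): 1 H each → 4
  3 × C: 2 H each → 6
  2 × C: 3 H each → 6
  2 × C (aromatic): no H
  2 × O: no H
  1 × C: no H
  Total hydrogens = 16.
Molecular formula: C12H16O2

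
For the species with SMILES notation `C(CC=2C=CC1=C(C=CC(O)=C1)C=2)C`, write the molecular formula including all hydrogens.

C13H14O

Heavy atoms from the SMILES: 13 C, 1 O.
Implicit hydrogens by atom environment:
  6 × C (aromatic): 1 H each → 6
  4 × C (aromatic): no H
  2 × C: 2 H each → 4
  1 × C: 3 H
  1 × O: 1 H
  Total hydrogens = 14.
Molecular formula: C13H14O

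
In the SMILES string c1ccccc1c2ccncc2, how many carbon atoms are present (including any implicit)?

The symbol for carbon appears 11 times in the SMILES. Lowercase c denotes aromatic carbon and counts toward C.

11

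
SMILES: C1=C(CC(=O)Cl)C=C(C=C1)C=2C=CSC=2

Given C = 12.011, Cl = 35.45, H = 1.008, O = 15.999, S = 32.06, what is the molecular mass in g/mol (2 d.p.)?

236.71

Molecular formula: C12H9ClOS.
M = 12×12.011 + 1×35.45 + 9×1.008 + 1×15.999 + 1×32.06 = 236.71 g/mol.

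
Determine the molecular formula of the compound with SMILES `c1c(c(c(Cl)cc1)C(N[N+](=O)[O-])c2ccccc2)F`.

Heavy atoms from the SMILES: 13 C, 1 Cl, 1 F, 2 N, 2 O.
Implicit hydrogens by atom environment:
  8 × C (aromatic): 1 H each → 8
  4 × C (aromatic): no H
  1 × C: 1 H
  1 × Cl: no H
  1 × F: no H
  1 × N: 1 H
  1 × N (charge +1): no H
  1 × O: no H
  1 × O (charge -1): no H
  Total hydrogens = 10.
Molecular formula: C13H10ClFN2O2

C13H10ClFN2O2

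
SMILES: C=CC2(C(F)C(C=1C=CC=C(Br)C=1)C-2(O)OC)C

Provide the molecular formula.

Heavy atoms from the SMILES: 1 Br, 14 C, 1 F, 2 O.
Implicit hydrogens by atom environment:
  4 × C (aromatic): 1 H each → 4
  3 × C: 1 H each → 3
  2 × C: 3 H each → 6
  2 × C: no H
  2 × C (aromatic): no H
  1 × Br: no H
  1 × C: 2 H
  1 × F: no H
  1 × O: 1 H
  1 × O: no H
  Total hydrogens = 16.
Molecular formula: C14H16BrFO2

C14H16BrFO2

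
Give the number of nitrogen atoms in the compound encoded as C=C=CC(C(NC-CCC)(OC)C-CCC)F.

1

The symbol for nitrogen appears 1 time in the SMILES.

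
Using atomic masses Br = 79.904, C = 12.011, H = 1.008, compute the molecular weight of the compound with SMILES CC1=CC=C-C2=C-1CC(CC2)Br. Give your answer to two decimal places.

Molecular formula: C11H13Br.
M = 1×79.904 + 11×12.011 + 13×1.008 = 225.13 g/mol.

225.13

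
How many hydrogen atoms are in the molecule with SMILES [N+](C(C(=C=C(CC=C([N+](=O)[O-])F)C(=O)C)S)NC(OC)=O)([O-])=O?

12

Hydrogens are implicit in SMILES; fill each atom to its normal valence:
  6 × C: no H
  5 × O: no H
  2 × C: 3 H each → 6
  2 × C: 1 H each → 2
  2 × N (charge +1): no H
  2 × O (charge -1): no H
  1 × C: 2 H
  1 × F: no H
  1 × N: 1 H
  1 × S: 1 H
  Total hydrogens = 12.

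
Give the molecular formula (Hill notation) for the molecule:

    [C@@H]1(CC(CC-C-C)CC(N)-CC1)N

C11H24N2

Heavy atoms from the SMILES: 11 C, 2 N.
Implicit hydrogens by atom environment:
  7 × C: 2 H each → 14
  3 × C: 1 H each → 3
  2 × N: 2 H each → 4
  1 × C: 3 H
  Total hydrogens = 24.
Molecular formula: C11H24N2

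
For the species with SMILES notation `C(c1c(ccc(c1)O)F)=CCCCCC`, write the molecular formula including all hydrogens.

C13H17FO

Heavy atoms from the SMILES: 13 C, 1 F, 1 O.
Implicit hydrogens by atom environment:
  4 × C: 2 H each → 8
  3 × C (aromatic): 1 H each → 3
  3 × C (aromatic): no H
  2 × C: 1 H each → 2
  1 × C: 3 H
  1 × F: no H
  1 × O: 1 H
  Total hydrogens = 17.
Molecular formula: C13H17FO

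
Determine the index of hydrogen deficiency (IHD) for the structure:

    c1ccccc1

4

Molecular formula from the SMILES: C6H6.
DoU = (2C + 2 + N − H − X)/2 = (2·6 + 2 + 0 − 6 − 0)/2 = 8/2 = 4.
(Structurally: 1 ring(s) + 3 π bond(s) = 4.)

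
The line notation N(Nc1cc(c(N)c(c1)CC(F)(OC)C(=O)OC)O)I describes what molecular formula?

Heavy atoms from the SMILES: 11 C, 1 F, 1 I, 3 N, 4 O.
Implicit hydrogens by atom environment:
  4 × C (aromatic): no H
  3 × O: no H
  2 × C: 3 H each → 6
  2 × C (aromatic): 1 H each → 2
  2 × C: no H
  2 × N: 1 H each → 2
  1 × C: 2 H
  1 × F: no H
  1 × I: no H
  1 × N: 2 H
  1 × O: 1 H
  Total hydrogens = 15.
Molecular formula: C11H15FIN3O4

C11H15FIN3O4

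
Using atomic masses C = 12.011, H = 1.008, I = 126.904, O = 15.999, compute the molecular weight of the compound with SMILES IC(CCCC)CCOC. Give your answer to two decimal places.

256.13

Molecular formula: C8H17IO.
M = 8×12.011 + 17×1.008 + 1×126.904 + 1×15.999 = 256.13 g/mol.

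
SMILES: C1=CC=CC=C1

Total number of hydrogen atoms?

Hydrogens are implicit in SMILES; fill each atom to its normal valence:
  6 × C (aromatic): 1 H each → 6
  Total hydrogens = 6.

6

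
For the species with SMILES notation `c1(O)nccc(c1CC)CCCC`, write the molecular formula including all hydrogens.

C11H17NO

Heavy atoms from the SMILES: 11 C, 1 N, 1 O.
Implicit hydrogens by atom environment:
  4 × C: 2 H each → 8
  3 × C (aromatic): no H
  2 × C: 3 H each → 6
  2 × C (aromatic): 1 H each → 2
  1 × N (aromatic): no H
  1 × O: 1 H
  Total hydrogens = 17.
Molecular formula: C11H17NO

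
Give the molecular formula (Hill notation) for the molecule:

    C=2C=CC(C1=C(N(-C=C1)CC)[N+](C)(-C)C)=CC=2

C15H21N2+

Heavy atoms from the SMILES: 15 C, 2 N.
Implicit hydrogens by atom environment:
  7 × C (aromatic): 1 H each → 7
  4 × C: 3 H each → 12
  3 × C (aromatic): no H
  1 × C: 2 H
  1 × N (aromatic): no H
  1 × N (charge +1): no H
  Total hydrogens = 21.
Net charge +1.
Molecular formula: C15H21N2+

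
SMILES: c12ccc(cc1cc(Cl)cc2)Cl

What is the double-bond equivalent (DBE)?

Molecular formula from the SMILES: C10H6Cl2.
DoU = (2C + 2 + N − H − X)/2 = (2·10 + 2 + 0 − 6 − 2)/2 = 14/2 = 7.
(Structurally: 2 ring(s) + 5 π bond(s) = 7.)

7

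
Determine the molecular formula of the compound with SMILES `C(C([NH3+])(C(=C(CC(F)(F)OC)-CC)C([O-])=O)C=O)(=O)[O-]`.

C11H14F2NO6-

Heavy atoms from the SMILES: 11 C, 2 F, 1 N, 6 O.
Implicit hydrogens by atom environment:
  6 × C: no H
  4 × O: no H
  2 × C: 3 H each → 6
  2 × C: 2 H each → 4
  2 × F: no H
  2 × O (charge -1): no H
  1 × C: 1 H
  1 × N (charge +1): 3 H
  Total hydrogens = 14.
Net charge -1.
Molecular formula: C11H14F2NO6-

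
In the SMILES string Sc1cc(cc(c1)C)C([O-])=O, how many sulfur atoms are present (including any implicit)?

1

The symbol for sulfur appears 1 time in the SMILES.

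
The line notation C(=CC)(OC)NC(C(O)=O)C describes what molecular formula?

C7H13NO3

Heavy atoms from the SMILES: 7 C, 1 N, 3 O.
Implicit hydrogens by atom environment:
  3 × C: 3 H each → 9
  2 × C: 1 H each → 2
  2 × C: no H
  2 × O: no H
  1 × N: 1 H
  1 × O: 1 H
  Total hydrogens = 13.
Molecular formula: C7H13NO3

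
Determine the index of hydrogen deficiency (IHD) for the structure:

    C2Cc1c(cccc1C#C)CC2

Molecular formula from the SMILES: C12H12.
DoU = (2C + 2 + N − H − X)/2 = (2·12 + 2 + 0 − 12 − 0)/2 = 14/2 = 7.
(Structurally: 2 ring(s) + 5 π bond(s) = 7.)

7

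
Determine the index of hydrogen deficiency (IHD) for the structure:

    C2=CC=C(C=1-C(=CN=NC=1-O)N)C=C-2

Molecular formula from the SMILES: C10H9N3O.
DoU = (2C + 2 + N − H − X)/2 = (2·10 + 2 + 3 − 9 − 0)/2 = 16/2 = 8.
(Structurally: 2 ring(s) + 6 π bond(s) = 8.)

8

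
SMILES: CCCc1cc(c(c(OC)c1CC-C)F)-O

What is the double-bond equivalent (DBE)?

4

Molecular formula from the SMILES: C13H19FO2.
DoU = (2C + 2 + N − H − X)/2 = (2·13 + 2 + 0 − 19 − 1)/2 = 8/2 = 4.
(Structurally: 1 ring(s) + 3 π bond(s) = 4.)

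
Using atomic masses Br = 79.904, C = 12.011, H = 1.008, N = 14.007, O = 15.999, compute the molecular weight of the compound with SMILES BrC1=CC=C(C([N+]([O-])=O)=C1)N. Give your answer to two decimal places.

Molecular formula: C6H5BrN2O2.
M = 1×79.904 + 6×12.011 + 5×1.008 + 2×14.007 + 2×15.999 = 217.02 g/mol.

217.02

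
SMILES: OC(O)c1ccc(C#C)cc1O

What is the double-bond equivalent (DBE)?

6

Molecular formula from the SMILES: C9H8O3.
DoU = (2C + 2 + N − H − X)/2 = (2·9 + 2 + 0 − 8 − 0)/2 = 12/2 = 6.
(Structurally: 1 ring(s) + 5 π bond(s) = 6.)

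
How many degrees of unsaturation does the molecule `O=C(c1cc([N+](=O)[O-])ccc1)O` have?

6

Molecular formula from the SMILES: C7H5NO4.
DoU = (2C + 2 + N − H − X)/2 = (2·7 + 2 + 1 − 5 − 0)/2 = 12/2 = 6.
(Structurally: 1 ring(s) + 5 π bond(s) = 6.)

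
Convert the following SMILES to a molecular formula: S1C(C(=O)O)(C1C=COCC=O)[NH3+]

Heavy atoms from the SMILES: 7 C, 1 N, 4 O, 1 S.
Implicit hydrogens by atom environment:
  4 × C: 1 H each → 4
  3 × O: no H
  2 × C: no H
  1 × C: 2 H
  1 × N (charge +1): 3 H
  1 × O: 1 H
  1 × S: no H
  Total hydrogens = 10.
Net charge +1.
Molecular formula: C7H10NO4S+

C7H10NO4S+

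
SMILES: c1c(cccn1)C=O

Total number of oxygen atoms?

The symbol for oxygen appears 1 time in the SMILES.

1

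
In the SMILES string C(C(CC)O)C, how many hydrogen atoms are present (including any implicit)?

12

Hydrogens are implicit in SMILES; fill each atom to its normal valence:
  2 × C: 3 H each → 6
  2 × C: 2 H each → 4
  1 × C: 1 H
  1 × O: 1 H
  Total hydrogens = 12.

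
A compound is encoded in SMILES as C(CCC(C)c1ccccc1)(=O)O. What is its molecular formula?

Heavy atoms from the SMILES: 11 C, 2 O.
Implicit hydrogens by atom environment:
  5 × C (aromatic): 1 H each → 5
  2 × C: 2 H each → 4
  1 × C: 3 H
  1 × C: 1 H
  1 × C (aromatic): no H
  1 × C: no H
  1 × O: 1 H
  1 × O: no H
  Total hydrogens = 14.
Molecular formula: C11H14O2

C11H14O2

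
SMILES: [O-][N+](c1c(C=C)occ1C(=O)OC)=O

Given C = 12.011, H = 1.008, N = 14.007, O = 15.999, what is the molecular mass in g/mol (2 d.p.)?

Molecular formula: C8H7NO5.
M = 8×12.011 + 7×1.008 + 1×14.007 + 5×15.999 = 197.15 g/mol.

197.15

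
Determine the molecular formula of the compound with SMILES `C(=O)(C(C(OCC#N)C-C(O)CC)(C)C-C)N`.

Heavy atoms from the SMILES: 12 C, 2 N, 3 O.
Implicit hydrogens by atom environment:
  4 × C: 2 H each → 8
  3 × C: 3 H each → 9
  3 × C: no H
  2 × C: 1 H each → 2
  2 × O: no H
  1 × N: 2 H
  1 × N: no H
  1 × O: 1 H
  Total hydrogens = 22.
Molecular formula: C12H22N2O3

C12H22N2O3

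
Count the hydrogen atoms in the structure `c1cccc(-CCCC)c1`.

Hydrogens are implicit in SMILES; fill each atom to its normal valence:
  5 × C (aromatic): 1 H each → 5
  3 × C: 2 H each → 6
  1 × C: 3 H
  1 × C (aromatic): no H
  Total hydrogens = 14.

14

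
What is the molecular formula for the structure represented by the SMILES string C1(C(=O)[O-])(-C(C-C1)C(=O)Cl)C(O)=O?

Heavy atoms from the SMILES: 7 C, 1 Cl, 5 O.
Implicit hydrogens by atom environment:
  4 × C: no H
  3 × O: no H
  2 × C: 2 H each → 4
  1 × C: 1 H
  1 × Cl: no H
  1 × O: 1 H
  1 × O (charge -1): no H
  Total hydrogens = 6.
Net charge -1.
Molecular formula: C7H6ClO5-

C7H6ClO5-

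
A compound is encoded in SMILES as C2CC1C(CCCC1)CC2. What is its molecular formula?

Heavy atoms from the SMILES: 10 C.
Implicit hydrogens by atom environment:
  8 × C: 2 H each → 16
  2 × C: 1 H each → 2
  Total hydrogens = 18.
Molecular formula: C10H18

C10H18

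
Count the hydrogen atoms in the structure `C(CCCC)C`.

Hydrogens are implicit in SMILES; fill each atom to its normal valence:
  4 × C: 2 H each → 8
  2 × C: 3 H each → 6
  Total hydrogens = 14.

14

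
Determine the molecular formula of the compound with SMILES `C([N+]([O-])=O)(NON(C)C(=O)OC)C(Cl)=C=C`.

C7H10ClN3O5

Heavy atoms from the SMILES: 7 C, 1 Cl, 3 N, 5 O.
Implicit hydrogens by atom environment:
  4 × O: no H
  3 × C: no H
  2 × C: 3 H each → 6
  1 × C: 2 H
  1 × C: 1 H
  1 × Cl: no H
  1 × N: 1 H
  1 × N: no H
  1 × N (charge +1): no H
  1 × O (charge -1): no H
  Total hydrogens = 10.
Molecular formula: C7H10ClN3O5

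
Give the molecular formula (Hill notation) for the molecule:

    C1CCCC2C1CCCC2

C10H18

Heavy atoms from the SMILES: 10 C.
Implicit hydrogens by atom environment:
  8 × C: 2 H each → 16
  2 × C: 1 H each → 2
  Total hydrogens = 18.
Molecular formula: C10H18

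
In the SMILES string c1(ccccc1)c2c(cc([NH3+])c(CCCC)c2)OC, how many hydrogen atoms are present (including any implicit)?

Hydrogens are implicit in SMILES; fill each atom to its normal valence:
  7 × C (aromatic): 1 H each → 7
  5 × C (aromatic): no H
  3 × C: 2 H each → 6
  2 × C: 3 H each → 6
  1 × N (charge +1): 3 H
  1 × O: no H
  Total hydrogens = 22.

22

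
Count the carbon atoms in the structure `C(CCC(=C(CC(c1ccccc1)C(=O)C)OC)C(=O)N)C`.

The symbol for carbon appears 18 times in the SMILES. Lowercase c denotes aromatic carbon and counts toward C.

18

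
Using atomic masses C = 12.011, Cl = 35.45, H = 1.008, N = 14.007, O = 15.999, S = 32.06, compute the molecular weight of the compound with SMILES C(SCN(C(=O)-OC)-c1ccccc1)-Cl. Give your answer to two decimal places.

Molecular formula: C10H12ClNO2S.
M = 10×12.011 + 1×35.45 + 12×1.008 + 1×14.007 + 2×15.999 + 1×32.06 = 245.72 g/mol.

245.72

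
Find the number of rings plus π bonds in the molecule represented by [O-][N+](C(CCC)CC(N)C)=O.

Molecular formula from the SMILES: C7H16N2O2.
DoU = (2C + 2 + N − H − X)/2 = (2·7 + 2 + 2 − 16 − 0)/2 = 2/2 = 1.
(Structurally: 0 ring(s) + 1 π bond(s) = 1.)

1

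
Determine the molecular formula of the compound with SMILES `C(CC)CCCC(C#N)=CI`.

C9H14IN

Heavy atoms from the SMILES: 9 C, 1 I, 1 N.
Implicit hydrogens by atom environment:
  5 × C: 2 H each → 10
  2 × C: no H
  1 × C: 3 H
  1 × C: 1 H
  1 × I: no H
  1 × N: no H
  Total hydrogens = 14.
Molecular formula: C9H14IN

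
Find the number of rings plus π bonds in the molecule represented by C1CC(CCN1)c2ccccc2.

Molecular formula from the SMILES: C11H15N.
DoU = (2C + 2 + N − H − X)/2 = (2·11 + 2 + 1 − 15 − 0)/2 = 10/2 = 5.
(Structurally: 2 ring(s) + 3 π bond(s) = 5.)

5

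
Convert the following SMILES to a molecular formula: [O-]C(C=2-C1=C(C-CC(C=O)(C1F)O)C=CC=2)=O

C12H10FO4-

Heavy atoms from the SMILES: 12 C, 1 F, 4 O.
Implicit hydrogens by atom environment:
  3 × C (aromatic): 1 H each → 3
  3 × C (aromatic): no H
  2 × C: 2 H each → 4
  2 × C: 1 H each → 2
  2 × C: no H
  2 × O: no H
  1 × F: no H
  1 × O: 1 H
  1 × O (charge -1): no H
  Total hydrogens = 10.
Net charge -1.
Molecular formula: C12H10FO4-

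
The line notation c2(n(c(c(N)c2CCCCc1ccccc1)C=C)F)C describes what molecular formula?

Heavy atoms from the SMILES: 17 C, 1 F, 2 N.
Implicit hydrogens by atom environment:
  5 × C: 2 H each → 10
  5 × C (aromatic): 1 H each → 5
  5 × C (aromatic): no H
  1 × C: 3 H
  1 × C: 1 H
  1 × F: no H
  1 × N: 2 H
  1 × N (aromatic): no H
  Total hydrogens = 21.
Molecular formula: C17H21FN2

C17H21FN2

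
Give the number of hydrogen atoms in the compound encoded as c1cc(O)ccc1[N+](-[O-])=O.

Hydrogens are implicit in SMILES; fill each atom to its normal valence:
  4 × C (aromatic): 1 H each → 4
  2 × C (aromatic): no H
  1 × N (charge +1): no H
  1 × O: 1 H
  1 × O: no H
  1 × O (charge -1): no H
  Total hydrogens = 5.

5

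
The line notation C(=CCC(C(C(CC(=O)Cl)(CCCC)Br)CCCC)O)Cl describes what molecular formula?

C16H27BrCl2O2

Heavy atoms from the SMILES: 1 Br, 16 C, 2 Cl, 2 O.
Implicit hydrogens by atom environment:
  8 × C: 2 H each → 16
  4 × C: 1 H each → 4
  2 × C: 3 H each → 6
  2 × C: no H
  2 × Cl: no H
  1 × Br: no H
  1 × O: 1 H
  1 × O: no H
  Total hydrogens = 27.
Molecular formula: C16H27BrCl2O2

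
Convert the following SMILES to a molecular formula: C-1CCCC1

C5H10

Heavy atoms from the SMILES: 5 C.
Implicit hydrogens by atom environment:
  5 × C: 2 H each → 10
  Total hydrogens = 10.
Molecular formula: C5H10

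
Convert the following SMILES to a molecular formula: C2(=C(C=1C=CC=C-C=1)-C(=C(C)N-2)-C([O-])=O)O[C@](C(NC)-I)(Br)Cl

C15H14BrClIN2O3-

Heavy atoms from the SMILES: 1 Br, 15 C, 1 Cl, 1 I, 2 N, 3 O.
Implicit hydrogens by atom environment:
  5 × C (aromatic): 1 H each → 5
  5 × C (aromatic): no H
  2 × C: 3 H each → 6
  2 × C: no H
  2 × O: no H
  1 × Br: no H
  1 × C: 1 H
  1 × Cl: no H
  1 × I: no H
  1 × N (aromatic): 1 H
  1 × N: 1 H
  1 × O (charge -1): no H
  Total hydrogens = 14.
Net charge -1.
Molecular formula: C15H14BrClIN2O3-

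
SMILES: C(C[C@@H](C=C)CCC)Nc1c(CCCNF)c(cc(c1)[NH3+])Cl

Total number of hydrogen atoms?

28

Hydrogens are implicit in SMILES; fill each atom to its normal valence:
  8 × C: 2 H each → 16
  4 × C (aromatic): no H
  2 × C (aromatic): 1 H each → 2
  2 × C: 1 H each → 2
  2 × N: 1 H each → 2
  1 × C: 3 H
  1 × Cl: no H
  1 × F: no H
  1 × N (charge +1): 3 H
  Total hydrogens = 28.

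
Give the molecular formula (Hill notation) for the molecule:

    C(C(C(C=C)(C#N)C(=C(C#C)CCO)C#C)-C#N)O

C15H14N2O2

Heavy atoms from the SMILES: 15 C, 2 N, 2 O.
Implicit hydrogens by atom environment:
  7 × C: no H
  4 × C: 2 H each → 8
  4 × C: 1 H each → 4
  2 × N: no H
  2 × O: 1 H each → 2
  Total hydrogens = 14.
Molecular formula: C15H14N2O2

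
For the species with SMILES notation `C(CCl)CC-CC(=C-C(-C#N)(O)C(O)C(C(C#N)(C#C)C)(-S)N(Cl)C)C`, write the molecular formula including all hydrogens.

Heavy atoms from the SMILES: 18 C, 2 Cl, 3 N, 2 O, 1 S.
Implicit hydrogens by atom environment:
  7 × C: no H
  5 × C: 2 H each → 10
  3 × C: 3 H each → 9
  3 × C: 1 H each → 3
  3 × N: no H
  2 × Cl: no H
  2 × O: 1 H each → 2
  1 × S: 1 H
  Total hydrogens = 25.
Molecular formula: C18H25Cl2N3O2S

C18H25Cl2N3O2S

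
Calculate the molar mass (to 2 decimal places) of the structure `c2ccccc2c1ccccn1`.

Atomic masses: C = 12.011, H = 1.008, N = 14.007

155.20

Molecular formula: C11H9N.
M = 11×12.011 + 9×1.008 + 1×14.007 = 155.20 g/mol.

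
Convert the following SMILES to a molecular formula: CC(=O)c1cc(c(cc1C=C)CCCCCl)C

Heavy atoms from the SMILES: 15 C, 1 Cl, 1 O.
Implicit hydrogens by atom environment:
  5 × C: 2 H each → 10
  4 × C (aromatic): no H
  2 × C: 3 H each → 6
  2 × C (aromatic): 1 H each → 2
  1 × C: 1 H
  1 × C: no H
  1 × Cl: no H
  1 × O: no H
  Total hydrogens = 19.
Molecular formula: C15H19ClO

C15H19ClO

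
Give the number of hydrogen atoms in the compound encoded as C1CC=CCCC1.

Hydrogens are implicit in SMILES; fill each atom to its normal valence:
  5 × C: 2 H each → 10
  2 × C: 1 H each → 2
  Total hydrogens = 12.

12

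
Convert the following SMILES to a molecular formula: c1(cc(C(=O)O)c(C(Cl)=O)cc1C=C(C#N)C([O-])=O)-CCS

C14H9ClNO5S-

Heavy atoms from the SMILES: 14 C, 1 Cl, 1 N, 5 O, 1 S.
Implicit hydrogens by atom environment:
  5 × C: no H
  4 × C (aromatic): no H
  3 × O: no H
  2 × C: 2 H each → 4
  2 × C (aromatic): 1 H each → 2
  1 × C: 1 H
  1 × Cl: no H
  1 × N: no H
  1 × O: 1 H
  1 × O (charge -1): no H
  1 × S: 1 H
  Total hydrogens = 9.
Net charge -1.
Molecular formula: C14H9ClNO5S-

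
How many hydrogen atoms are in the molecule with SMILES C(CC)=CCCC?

Hydrogens are implicit in SMILES; fill each atom to its normal valence:
  3 × C: 2 H each → 6
  2 × C: 3 H each → 6
  2 × C: 1 H each → 2
  Total hydrogens = 14.

14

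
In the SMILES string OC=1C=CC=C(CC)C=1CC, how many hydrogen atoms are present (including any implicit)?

Hydrogens are implicit in SMILES; fill each atom to its normal valence:
  3 × C (aromatic): 1 H each → 3
  3 × C (aromatic): no H
  2 × C: 3 H each → 6
  2 × C: 2 H each → 4
  1 × O: 1 H
  Total hydrogens = 14.

14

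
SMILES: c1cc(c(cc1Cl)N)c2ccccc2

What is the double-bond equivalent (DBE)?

Molecular formula from the SMILES: C12H10ClN.
DoU = (2C + 2 + N − H − X)/2 = (2·12 + 2 + 1 − 10 − 1)/2 = 16/2 = 8.
(Structurally: 2 ring(s) + 6 π bond(s) = 8.)

8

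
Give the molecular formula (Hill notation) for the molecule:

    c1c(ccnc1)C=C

Heavy atoms from the SMILES: 7 C, 1 N.
Implicit hydrogens by atom environment:
  4 × C (aromatic): 1 H each → 4
  1 × C: 2 H
  1 × C: 1 H
  1 × C (aromatic): no H
  1 × N (aromatic): no H
  Total hydrogens = 7.
Molecular formula: C7H7N

C7H7N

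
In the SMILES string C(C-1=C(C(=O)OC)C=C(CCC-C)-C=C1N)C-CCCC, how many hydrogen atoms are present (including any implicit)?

29

Hydrogens are implicit in SMILES; fill each atom to its normal valence:
  8 × C: 2 H each → 16
  4 × C (aromatic): no H
  3 × C: 3 H each → 9
  2 × C (aromatic): 1 H each → 2
  2 × O: no H
  1 × C: no H
  1 × N: 2 H
  Total hydrogens = 29.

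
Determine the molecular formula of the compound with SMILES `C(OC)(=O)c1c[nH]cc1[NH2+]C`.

C7H11N2O2+

Heavy atoms from the SMILES: 7 C, 2 N, 2 O.
Implicit hydrogens by atom environment:
  2 × C: 3 H each → 6
  2 × C (aromatic): 1 H each → 2
  2 × C (aromatic): no H
  2 × O: no H
  1 × C: no H
  1 × N (charge +1): 2 H
  1 × N (aromatic): 1 H
  Total hydrogens = 11.
Net charge +1.
Molecular formula: C7H11N2O2+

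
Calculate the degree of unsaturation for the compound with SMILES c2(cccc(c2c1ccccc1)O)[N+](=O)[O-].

Molecular formula from the SMILES: C12H9NO3.
DoU = (2C + 2 + N − H − X)/2 = (2·12 + 2 + 1 − 9 − 0)/2 = 18/2 = 9.
(Structurally: 2 ring(s) + 7 π bond(s) = 9.)

9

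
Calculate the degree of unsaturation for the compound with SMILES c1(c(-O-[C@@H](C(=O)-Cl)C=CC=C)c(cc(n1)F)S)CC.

7

Molecular formula from the SMILES: C13H13ClFNO2S.
DoU = (2C + 2 + N − H − X)/2 = (2·13 + 2 + 1 − 13 − 2)/2 = 14/2 = 7.
(Structurally: 1 ring(s) + 6 π bond(s) = 7.)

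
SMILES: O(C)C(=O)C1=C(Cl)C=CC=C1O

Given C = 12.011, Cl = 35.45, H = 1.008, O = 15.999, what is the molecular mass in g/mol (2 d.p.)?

186.59

Molecular formula: C8H7ClO3.
M = 8×12.011 + 1×35.45 + 7×1.008 + 3×15.999 = 186.59 g/mol.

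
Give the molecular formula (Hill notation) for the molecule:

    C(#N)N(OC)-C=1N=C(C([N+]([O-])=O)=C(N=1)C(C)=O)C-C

Heavy atoms from the SMILES: 10 C, 5 N, 4 O.
Implicit hydrogens by atom environment:
  4 × C (aromatic): no H
  3 × C: 3 H each → 9
  3 × O: no H
  2 × C: no H
  2 × N (aromatic): no H
  2 × N: no H
  1 × C: 2 H
  1 × N (charge +1): no H
  1 × O (charge -1): no H
  Total hydrogens = 11.
Molecular formula: C10H11N5O4

C10H11N5O4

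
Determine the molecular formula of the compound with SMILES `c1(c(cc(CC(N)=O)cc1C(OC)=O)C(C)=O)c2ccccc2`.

C18H17NO4

Heavy atoms from the SMILES: 18 C, 1 N, 4 O.
Implicit hydrogens by atom environment:
  7 × C (aromatic): 1 H each → 7
  5 × C (aromatic): no H
  4 × O: no H
  3 × C: no H
  2 × C: 3 H each → 6
  1 × C: 2 H
  1 × N: 2 H
  Total hydrogens = 17.
Molecular formula: C18H17NO4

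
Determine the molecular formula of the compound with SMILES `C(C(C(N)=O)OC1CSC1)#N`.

Heavy atoms from the SMILES: 6 C, 2 N, 2 O, 1 S.
Implicit hydrogens by atom environment:
  2 × C: 2 H each → 4
  2 × C: 1 H each → 2
  2 × C: no H
  2 × O: no H
  1 × N: 2 H
  1 × N: no H
  1 × S: no H
  Total hydrogens = 8.
Molecular formula: C6H8N2O2S

C6H8N2O2S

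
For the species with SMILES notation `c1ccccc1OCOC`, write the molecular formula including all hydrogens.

C8H10O2

Heavy atoms from the SMILES: 8 C, 2 O.
Implicit hydrogens by atom environment:
  5 × C (aromatic): 1 H each → 5
  2 × O: no H
  1 × C: 3 H
  1 × C: 2 H
  1 × C (aromatic): no H
  Total hydrogens = 10.
Molecular formula: C8H10O2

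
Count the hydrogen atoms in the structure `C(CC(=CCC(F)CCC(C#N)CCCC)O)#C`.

22

Hydrogens are implicit in SMILES; fill each atom to its normal valence:
  7 × C: 2 H each → 14
  4 × C: 1 H each → 4
  3 × C: no H
  1 × C: 3 H
  1 × F: no H
  1 × N: no H
  1 × O: 1 H
  Total hydrogens = 22.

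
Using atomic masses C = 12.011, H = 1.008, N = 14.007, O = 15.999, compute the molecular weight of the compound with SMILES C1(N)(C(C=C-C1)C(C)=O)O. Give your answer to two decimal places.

Molecular formula: C7H11NO2.
M = 7×12.011 + 11×1.008 + 1×14.007 + 2×15.999 = 141.17 g/mol.

141.17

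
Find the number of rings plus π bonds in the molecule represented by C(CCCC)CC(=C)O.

Molecular formula from the SMILES: C8H16O.
DoU = (2C + 2 + N − H − X)/2 = (2·8 + 2 + 0 − 16 − 0)/2 = 2/2 = 1.
(Structurally: 0 ring(s) + 1 π bond(s) = 1.)

1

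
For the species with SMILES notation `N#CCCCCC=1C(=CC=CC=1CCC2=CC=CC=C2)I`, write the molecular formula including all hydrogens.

Heavy atoms from the SMILES: 19 C, 1 I, 1 N.
Implicit hydrogens by atom environment:
  8 × C (aromatic): 1 H each → 8
  6 × C: 2 H each → 12
  4 × C (aromatic): no H
  1 × C: no H
  1 × I: no H
  1 × N: no H
  Total hydrogens = 20.
Molecular formula: C19H20IN

C19H20IN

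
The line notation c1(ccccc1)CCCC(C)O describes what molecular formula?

C11H16O

Heavy atoms from the SMILES: 11 C, 1 O.
Implicit hydrogens by atom environment:
  5 × C (aromatic): 1 H each → 5
  3 × C: 2 H each → 6
  1 × C: 3 H
  1 × C: 1 H
  1 × C (aromatic): no H
  1 × O: 1 H
  Total hydrogens = 16.
Molecular formula: C11H16O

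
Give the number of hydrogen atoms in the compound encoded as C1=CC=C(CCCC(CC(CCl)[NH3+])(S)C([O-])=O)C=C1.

20

Hydrogens are implicit in SMILES; fill each atom to its normal valence:
  5 × C: 2 H each → 10
  5 × C (aromatic): 1 H each → 5
  2 × C: no H
  1 × C: 1 H
  1 × C (aromatic): no H
  1 × Cl: no H
  1 × N (charge +1): 3 H
  1 × O: no H
  1 × O (charge -1): no H
  1 × S: 1 H
  Total hydrogens = 20.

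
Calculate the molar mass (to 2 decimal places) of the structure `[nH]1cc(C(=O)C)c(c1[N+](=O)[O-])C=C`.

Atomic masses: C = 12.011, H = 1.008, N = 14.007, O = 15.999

Molecular formula: C8H8N2O3.
M = 8×12.011 + 8×1.008 + 2×14.007 + 3×15.999 = 180.16 g/mol.

180.16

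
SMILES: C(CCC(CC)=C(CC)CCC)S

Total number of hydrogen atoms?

24

Hydrogens are implicit in SMILES; fill each atom to its normal valence:
  7 × C: 2 H each → 14
  3 × C: 3 H each → 9
  2 × C: no H
  1 × S: 1 H
  Total hydrogens = 24.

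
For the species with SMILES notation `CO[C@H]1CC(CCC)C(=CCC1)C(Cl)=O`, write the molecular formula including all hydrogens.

Heavy atoms from the SMILES: 12 C, 1 Cl, 2 O.
Implicit hydrogens by atom environment:
  5 × C: 2 H each → 10
  3 × C: 1 H each → 3
  2 × C: 3 H each → 6
  2 × C: no H
  2 × O: no H
  1 × Cl: no H
  Total hydrogens = 19.
Molecular formula: C12H19ClO2

C12H19ClO2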